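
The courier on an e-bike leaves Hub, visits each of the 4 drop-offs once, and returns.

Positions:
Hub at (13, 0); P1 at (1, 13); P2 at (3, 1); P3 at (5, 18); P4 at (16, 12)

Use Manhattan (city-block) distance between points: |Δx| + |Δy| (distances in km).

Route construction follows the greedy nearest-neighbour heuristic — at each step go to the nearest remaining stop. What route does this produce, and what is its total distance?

Hub → [P2:11 / P4:15 / P1:25 / P3:26] → P2 (11)
P2 → [P1:14 / P3:19 / P4:24] → P1 (14)
P1 → [P3:9 / P4:16] → P3 (9)
P3 → [P4:17] → P4 (17)
Return P4→Hub: 15.
Total = 11 + 14 + 9 + 17 + 15 = 66.

Total distance 66 km via the nearest-neighbour route Hub → P2 → P1 → P3 → P4 → Hub.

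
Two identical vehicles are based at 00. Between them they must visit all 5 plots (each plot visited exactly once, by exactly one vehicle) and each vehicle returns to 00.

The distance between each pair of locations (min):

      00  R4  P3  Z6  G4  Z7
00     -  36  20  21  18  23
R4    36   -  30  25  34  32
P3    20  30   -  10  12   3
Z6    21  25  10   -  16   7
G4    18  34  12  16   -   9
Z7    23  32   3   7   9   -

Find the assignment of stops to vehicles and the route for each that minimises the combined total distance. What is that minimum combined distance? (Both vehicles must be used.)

There are 2^4 − 1 = 15 ways to divide the 5 stops into two non-empty groups. For each, the best each vehicle can do is its own shortest tour through its group:
  {R4} + {P3, Z6, G4, Z7}: 72 + 61 = 133
  {P3} + {R4, Z6, G4, Z7}: 40 + 95 = 135
  {R4, P3} + {Z6, G4, Z7}: 86 + 55 = 141
  {Z6} + {R4, P3, G4, Z7}: 42 + 96 = 138
  {R4, Z6} + {P3, G4, Z7}: 82 + 50 = 132
  {P3, Z6} + {R4, G4, Z7}: 51 + 95 = 146
  … (15 splits in total)
  {G4} + {R4, P3, Z6, Z7}: 36 + 91 = 127  ← best
Best: vehicle 1 00 → G4 → 00 = 36; vehicle 2 00 → R4 → Z6 → Z7 → P3 → 00 = 91; combined 127.

127 min — the smallest possible combined total.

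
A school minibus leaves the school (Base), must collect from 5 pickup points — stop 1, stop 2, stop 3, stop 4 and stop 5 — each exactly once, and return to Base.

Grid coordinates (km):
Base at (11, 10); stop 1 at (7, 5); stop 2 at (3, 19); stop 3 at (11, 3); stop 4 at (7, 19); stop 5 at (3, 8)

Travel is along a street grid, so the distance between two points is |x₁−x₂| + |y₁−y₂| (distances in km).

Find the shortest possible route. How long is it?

48 km — the shortest possible round trip.

With 5 stops there are 5!/2 = 60 distinct round trips (a route and its reverse cost the same).
Base-stop 1-stop 2-stop 3-stop 4-stop 5-Base: 9+18+24+20+15+10 = 96
Base-stop 1-stop 2-stop 3-stop 5-stop 4-Base: 9+18+24+13+15+13 = 92
Base-stop 1-stop 2-stop 4-stop 3-stop 5-Base: 9+18+4+20+13+10 = 74
Base-stop 1-stop 2-stop 4-stop 5-stop 3-Base: 9+18+4+15+13+7 = 66
Base-stop 1-stop 2-stop 5-stop 3-stop 4-Base: 9+18+11+13+20+13 = 84
Base-stop 1-stop 2-stop 5-stop 4-stop 3-Base: 9+18+11+15+20+7 = 80
Base-stop 1-stop 3-stop 2-stop 4-stop 5-Base: 9+6+24+4+15+10 = 68
Base-stop 1-stop 3-stop 2-stop 5-stop 4-Base: 9+6+24+11+15+13 = 78
Base-stop 1-stop 3-stop 4-stop 2-stop 5-Base: 9+6+20+4+11+10 = 60
Base-stop 1-stop 3-stop 4-stop 5-stop 2-Base: 9+6+20+15+11+17 = 78
Base-stop 1-stop 3-stop 5-stop 2-stop 4-Base: 9+6+13+11+4+13 = 56
Base-stop 1-stop 3-stop 5-stop 4-stop 2-Base: 9+6+13+15+4+17 = 64
Base-stop 1-stop 4-stop 2-stop 3-stop 5-Base: 9+14+4+24+13+10 = 74
Base-stop 1-stop 4-stop 2-stop 5-stop 3-Base: 9+14+4+11+13+7 = 58
… (46 more)
Base-stop 3-stop 1-stop 5-stop 2-stop 4-Base: 7+6+7+11+4+13 = 48  ← best
The minimum is 48.
One optimal route: Base → stop 3 → stop 1 → stop 5 → stop 2 → stop 4 → Base (or its reverse).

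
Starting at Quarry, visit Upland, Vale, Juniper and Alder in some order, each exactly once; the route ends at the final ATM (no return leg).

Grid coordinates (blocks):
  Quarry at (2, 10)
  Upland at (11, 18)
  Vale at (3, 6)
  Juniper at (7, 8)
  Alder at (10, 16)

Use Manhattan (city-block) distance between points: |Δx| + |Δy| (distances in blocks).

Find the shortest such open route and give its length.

Minimum one-way distance = 25 blocks.

There are 4! = 24 possible orderings.
Quarry → Upland → Vale → Juniper → Alder: 17+20+6+11 = 54
Quarry → Upland → Vale → Alder → Juniper: 17+20+17+11 = 65
Quarry → Upland → Juniper → Vale → Alder: 17+14+6+17 = 54
Quarry → Upland → Juniper → Alder → Vale: 17+14+11+17 = 59
Quarry → Upland → Alder → Vale → Juniper: 17+3+17+6 = 43
Quarry → Upland → Alder → Juniper → Vale: 17+3+11+6 = 37
Quarry → Vale → Upland → Juniper → Alder: 5+20+14+11 = 50
Quarry → Vale → Upland → Alder → Juniper: 5+20+3+11 = 39
Quarry → Vale → Juniper → Upland → Alder: 5+6+14+3 = 28
Quarry → Vale → Juniper → Alder → Upland: 5+6+11+3 = 25
Quarry → Vale → Alder → Upland → Juniper: 5+17+3+14 = 39
Quarry → Vale → Alder → Juniper → Upland: 5+17+11+14 = 47
Quarry → Juniper → Upland → Vale → Alder: 7+14+20+17 = 58
Quarry → Juniper → Upland → Alder → Vale: 7+14+3+17 = 41
… (10 more)
The minimum is 25.
One shortest path: Quarry → Vale → Juniper → Alder → Upland.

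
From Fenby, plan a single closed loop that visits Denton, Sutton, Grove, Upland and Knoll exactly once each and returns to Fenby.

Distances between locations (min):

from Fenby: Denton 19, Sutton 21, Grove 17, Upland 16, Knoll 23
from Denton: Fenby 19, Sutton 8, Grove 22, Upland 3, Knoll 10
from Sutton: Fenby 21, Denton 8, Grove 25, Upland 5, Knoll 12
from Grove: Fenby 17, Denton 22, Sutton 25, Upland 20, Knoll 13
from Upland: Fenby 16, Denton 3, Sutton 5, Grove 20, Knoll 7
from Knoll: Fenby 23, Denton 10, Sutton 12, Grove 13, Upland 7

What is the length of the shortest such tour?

69 min — the shortest possible round trip.

Fenby→Denton→Sutton→Grove→Upland→Knoll→Fenby: 19+8+25+20+7+23 = 102
Fenby→Denton→Sutton→Grove→Knoll→Upland→Fenby: 19+8+25+13+7+16 = 88
Fenby→Denton→Sutton→Upland→Grove→Knoll→Fenby: 19+8+5+20+13+23 = 88
Fenby→Denton→Sutton→Upland→Knoll→Grove→Fenby: 19+8+5+7+13+17 = 69
Fenby→Denton→Sutton→Knoll→Grove→Upland→Fenby: 19+8+12+13+20+16 = 88
Fenby→Denton→Sutton→Knoll→Upland→Grove→Fenby: 19+8+12+7+20+17 = 83
Fenby→Denton→Grove→Sutton→Upland→Knoll→Fenby: 19+22+25+5+7+23 = 101
Fenby→Denton→Grove→Sutton→Knoll→Upland→Fenby: 19+22+25+12+7+16 = 101
Fenby→Denton→Grove→Upland→Sutton→Knoll→Fenby: 19+22+20+5+12+23 = 101
Fenby→Denton→Grove→Upland→Knoll→Sutton→Fenby: 19+22+20+7+12+21 = 101
Fenby→Denton→Grove→Knoll→Sutton→Upland→Fenby: 19+22+13+12+5+16 = 87
Fenby→Denton→Grove→Knoll→Upland→Sutton→Fenby: 19+22+13+7+5+21 = 87
Fenby→Denton→Upland→Sutton→Grove→Knoll→Fenby: 19+3+5+25+13+23 = 88
Fenby→Denton→Upland→Sutton→Knoll→Grove→Fenby: 19+3+5+12+13+17 = 69
… (46 more)
The minimum is 69.
One optimal route: Fenby → Denton → Sutton → Upland → Knoll → Grove → Fenby (or its reverse).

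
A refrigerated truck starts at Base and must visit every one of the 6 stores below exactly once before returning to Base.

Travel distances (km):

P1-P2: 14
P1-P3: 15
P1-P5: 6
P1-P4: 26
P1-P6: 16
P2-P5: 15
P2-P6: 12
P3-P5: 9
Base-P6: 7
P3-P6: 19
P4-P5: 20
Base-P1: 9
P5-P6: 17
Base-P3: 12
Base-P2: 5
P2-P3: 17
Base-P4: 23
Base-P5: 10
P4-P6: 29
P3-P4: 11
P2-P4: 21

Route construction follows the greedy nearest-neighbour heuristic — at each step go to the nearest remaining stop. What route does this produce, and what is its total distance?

82 km along Base → P2 → P6 → P1 → P5 → P3 → P4 → Base.

At Base the remaining stops are P2 5, P6 7, P1 9, P5 10, P3 12, P4 23; go to P2.
At P2 the remaining stops are P6 12, P1 14, P5 15, P3 17, P4 21; go to P6.
At P6 the remaining stops are P1 16, P5 17, P3 19, P4 29; go to P1.
At P1 the remaining stops are P5 6, P3 15, P4 26; go to P5.
At P5 the remaining stops are P3 9, P4 20; go to P3.
At P3 the remaining stops are P4 11; go to P4.
Return P4→Base: 23.
Total = 5 + 12 + 16 + 6 + 9 + 11 + 23 = 82.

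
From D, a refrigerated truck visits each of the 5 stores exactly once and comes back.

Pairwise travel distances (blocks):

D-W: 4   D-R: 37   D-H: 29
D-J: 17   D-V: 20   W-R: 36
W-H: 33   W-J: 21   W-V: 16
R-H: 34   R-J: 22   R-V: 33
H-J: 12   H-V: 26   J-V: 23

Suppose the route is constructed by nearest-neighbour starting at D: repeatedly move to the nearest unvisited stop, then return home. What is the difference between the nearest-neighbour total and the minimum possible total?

From D: W=4, J=17, V=20, H=29, R=37 → choose W (4).
From W: V=16, J=21, H=33, R=36 → choose V (16).
From V: J=23, H=26, R=33 → choose J (23).
From J: H=12, R=22 → choose H (12).
From H: R=34 → choose R (34).
NN route D → W → V → J → H → R → D costs 126.
Optimal: D → W → V → R → H → J → D costs 116 (by enumerating all 60 distinct tours).
Excess = 126 − 116 = 10.

Excess over optimum: 10 blocks.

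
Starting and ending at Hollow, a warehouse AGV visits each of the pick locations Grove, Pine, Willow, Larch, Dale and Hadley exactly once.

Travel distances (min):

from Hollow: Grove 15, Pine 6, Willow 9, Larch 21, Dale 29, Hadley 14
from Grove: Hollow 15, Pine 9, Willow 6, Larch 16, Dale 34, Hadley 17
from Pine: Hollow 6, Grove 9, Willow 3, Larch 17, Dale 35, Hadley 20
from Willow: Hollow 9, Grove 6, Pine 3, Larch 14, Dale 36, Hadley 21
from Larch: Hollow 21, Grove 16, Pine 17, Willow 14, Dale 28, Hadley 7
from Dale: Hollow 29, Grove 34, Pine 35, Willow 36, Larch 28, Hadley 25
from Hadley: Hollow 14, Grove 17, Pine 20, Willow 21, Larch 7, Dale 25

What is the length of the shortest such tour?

Shortest round trip = 92 min.

Hollow-Grove-Pine-Willow-Larch-Dale-Hadley-Hollow: 15+9+3+14+28+25+14 = 108
Hollow-Grove-Pine-Willow-Larch-Hadley-Dale-Hollow: 15+9+3+14+7+25+29 = 102
Hollow-Grove-Pine-Willow-Dale-Larch-Hadley-Hollow: 15+9+3+36+28+7+14 = 112
Hollow-Grove-Pine-Willow-Dale-Hadley-Larch-Hollow: 15+9+3+36+25+7+21 = 116
Hollow-Grove-Pine-Willow-Hadley-Larch-Dale-Hollow: 15+9+3+21+7+28+29 = 112
Hollow-Grove-Pine-Willow-Hadley-Dale-Larch-Hollow: 15+9+3+21+25+28+21 = 122
Hollow-Grove-Pine-Larch-Willow-Dale-Hadley-Hollow: 15+9+17+14+36+25+14 = 130
Hollow-Grove-Pine-Larch-Willow-Hadley-Dale-Hollow: 15+9+17+14+21+25+29 = 130
… (352 more)
Hollow-Pine-Willow-Grove-Larch-Hadley-Dale-Hollow: 6+3+6+16+7+25+29 = 92  ← best
The minimum is 92.
One optimal route: Hollow → Pine → Willow → Grove → Larch → Hadley → Dale → Hollow (or its reverse).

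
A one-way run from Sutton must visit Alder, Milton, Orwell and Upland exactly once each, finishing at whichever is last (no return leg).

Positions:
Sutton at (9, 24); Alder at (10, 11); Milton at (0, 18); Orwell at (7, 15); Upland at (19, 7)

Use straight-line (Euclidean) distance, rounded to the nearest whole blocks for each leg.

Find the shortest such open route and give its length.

Minimum one-way distance = 34 blocks.

There are 4! = 24 possible orderings.
Sutton→Alder→Milton→Orwell→Upland: 13+12+8+14 = 47
Sutton→Alder→Milton→Upland→Orwell: 13+12+22+14 = 61
Sutton→Alder→Orwell→Milton→Upland: 13+5+8+22 = 48
Sutton→Alder→Orwell→Upland→Milton: 13+5+14+22 = 54
Sutton→Alder→Upland→Milton→Orwell: 13+10+22+8 = 53
Sutton→Alder→Upland→Orwell→Milton: 13+10+14+8 = 45
Sutton→Milton→Alder→Orwell→Upland: 11+12+5+14 = 42
Sutton→Milton→Alder→Upland→Orwell: 11+12+10+14 = 47
Sutton→Milton→Orwell→Alder→Upland: 11+8+5+10 = 34
Sutton→Milton→Orwell→Upland→Alder: 11+8+14+10 = 43
Sutton→Milton→Upland→Alder→Orwell: 11+22+10+5 = 48
Sutton→Milton→Upland→Orwell→Alder: 11+22+14+5 = 52
Sutton→Orwell→Alder→Milton→Upland: 9+5+12+22 = 48
Sutton→Orwell→Alder→Upland→Milton: 9+5+10+22 = 46
… (10 more)
The minimum is 34.
One shortest path: Sutton → Milton → Orwell → Alder → Upland.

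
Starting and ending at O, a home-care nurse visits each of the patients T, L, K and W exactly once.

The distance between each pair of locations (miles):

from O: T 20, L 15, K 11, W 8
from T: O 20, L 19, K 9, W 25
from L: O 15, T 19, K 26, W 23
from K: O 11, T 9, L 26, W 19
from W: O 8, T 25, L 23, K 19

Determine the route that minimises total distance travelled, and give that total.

O-T-L-K-W-O: 20+19+26+19+8 = 92
O-T-L-W-K-O: 20+19+23+19+11 = 92
O-T-K-L-W-O: 20+9+26+23+8 = 86
O-T-K-W-L-O: 20+9+19+23+15 = 86
O-T-W-L-K-O: 20+25+23+26+11 = 105
O-T-W-K-L-O: 20+25+19+26+15 = 105
O-L-T-K-W-O: 15+19+9+19+8 = 70
O-L-T-W-K-O: 15+19+25+19+11 = 89
O-L-K-T-W-O: 15+26+9+25+8 = 83
O-L-W-T-K-O: 15+23+25+9+11 = 83
O-K-T-L-W-O: 11+9+19+23+8 = 70
O-K-L-T-W-O: 11+26+19+25+8 = 89
The minimum is 70.
One optimal route: O → L → T → K → W → O (or its reverse).

70 miles — the shortest possible round trip.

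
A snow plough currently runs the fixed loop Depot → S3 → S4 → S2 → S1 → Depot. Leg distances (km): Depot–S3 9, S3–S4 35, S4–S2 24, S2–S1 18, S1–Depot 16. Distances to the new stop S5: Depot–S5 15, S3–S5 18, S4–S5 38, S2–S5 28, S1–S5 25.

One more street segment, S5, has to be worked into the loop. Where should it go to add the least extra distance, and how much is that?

Insertion cost between consecutive stops i–j is d(i,S5) + d(S5,j) − d(i,j):
  between Depot and S3: 15 + 18 − 9 = 24
  between S3 and S4: 18 + 38 − 35 = 21
  between S4 and S2: 38 + 28 − 24 = 42
  between S2 and S1: 28 + 25 − 18 = 35
  between S1 and Depot: 25 + 15 − 16 = 24
Cheapest insertion is between S3 and S4, adding 21.
New total = 102 + 21 = 123.

+21 km — insert S5 between S3 and S4.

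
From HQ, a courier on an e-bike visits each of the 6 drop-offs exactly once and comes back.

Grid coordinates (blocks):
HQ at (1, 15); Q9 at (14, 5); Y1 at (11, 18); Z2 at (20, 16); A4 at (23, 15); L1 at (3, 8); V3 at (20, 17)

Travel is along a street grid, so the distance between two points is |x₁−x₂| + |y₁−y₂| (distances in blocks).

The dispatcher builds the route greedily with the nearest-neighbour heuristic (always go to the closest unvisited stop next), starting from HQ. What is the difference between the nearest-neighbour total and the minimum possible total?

From HQ: L1=9, Y1=13, Z2=20, V3=21, A4=22, Q9=23 → choose L1 (9).
From L1: Q9=14, Y1=18, Z2=25, V3=26, A4=27 → choose Q9 (14).
From Q9: Y1=16, Z2=17, V3=18, A4=19 → choose Y1 (16).
From Y1: V3=10, Z2=11, A4=15 → choose V3 (10).
From V3: Z2=1, A4=5 → choose Z2 (1).
From Z2: A4=4 → choose A4 (4).
NN route HQ → L1 → Q9 → Y1 → V3 → Z2 → A4 → HQ costs 76.
Optimal: HQ → Y1 → V3 → Z2 → A4 → Q9 → L1 → HQ costs 70 (by enumerating all 360 distinct tours).
Excess = 76 − 70 = 6.

6 blocks longer than the optimal tour.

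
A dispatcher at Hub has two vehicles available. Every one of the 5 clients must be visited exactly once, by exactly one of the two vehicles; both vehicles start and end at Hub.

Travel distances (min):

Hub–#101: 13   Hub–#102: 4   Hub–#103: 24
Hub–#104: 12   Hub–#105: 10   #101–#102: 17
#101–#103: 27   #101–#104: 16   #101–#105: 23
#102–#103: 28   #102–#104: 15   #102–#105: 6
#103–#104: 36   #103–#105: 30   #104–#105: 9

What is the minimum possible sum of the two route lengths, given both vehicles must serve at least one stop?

Try each way of splitting the stops between the two vehicles (each non-empty) and, for each split, find the best tour for each vehicle:
  {#101} + {#102, #103, #104, #105}: 26 + 79 = 105
  {#102} + {#101, #103, #104, #105}: 8 + 86 = 94
  {#101, #102} + {#103, #104, #105}: 34 + 75 = 109
  {#103} + {#101, #102, #104, #105}: 48 + 48 = 96
  {#101, #103} + {#102, #104, #105}: 64 + 31 = 95
  {#102, #103} + {#101, #104, #105}: 56 + 48 = 104
  … (15 splits in total)
Best: vehicle 1 Hub → #102 → Hub = 8; vehicle 2 Hub → #103 → #101 → #104 → #105 → Hub = 86; combined 94.

Minimum combined distance: 94 min.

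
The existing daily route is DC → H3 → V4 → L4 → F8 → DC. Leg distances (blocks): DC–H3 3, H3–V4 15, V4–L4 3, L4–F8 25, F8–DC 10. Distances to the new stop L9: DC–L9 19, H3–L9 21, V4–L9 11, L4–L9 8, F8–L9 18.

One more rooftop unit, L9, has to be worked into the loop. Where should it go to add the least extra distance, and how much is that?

Adding 1 blocks by placing L9 on the L4–F8 leg.

Insertion cost between consecutive stops i–j is d(i,L9) + d(L9,j) − d(i,j):
  between DC and H3: 19 + 21 − 3 = 37
  between H3 and V4: 21 + 11 − 15 = 17
  between V4 and L4: 11 + 8 − 3 = 16
  between L4 and F8: 8 + 18 − 25 = 1
  between F8 and DC: 18 + 19 − 10 = 27
Cheapest insertion is between L4 and F8, adding 1.
New total = 56 + 1 = 57.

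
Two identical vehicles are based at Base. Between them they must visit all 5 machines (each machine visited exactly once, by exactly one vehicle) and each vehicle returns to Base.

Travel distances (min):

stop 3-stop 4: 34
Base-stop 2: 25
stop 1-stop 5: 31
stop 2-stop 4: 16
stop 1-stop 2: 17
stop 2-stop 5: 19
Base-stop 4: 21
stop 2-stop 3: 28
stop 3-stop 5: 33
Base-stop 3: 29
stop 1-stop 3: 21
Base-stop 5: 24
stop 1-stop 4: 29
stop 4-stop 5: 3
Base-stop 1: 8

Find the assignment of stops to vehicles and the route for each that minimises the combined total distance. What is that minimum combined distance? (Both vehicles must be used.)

Minimum combined distance: 116 min.

Try each way of splitting the stops between the two vehicles (each non-empty) and, for each split, find the best tour for each vehicle:
  {stop 1} + {stop 2, stop 3, stop 4, stop 5}: 16 + 100 = 116
  {stop 2} + {stop 1, stop 3, stop 4, stop 5}: 50 + 86 = 136
  {stop 1, stop 2} + {stop 3, stop 4, stop 5}: 50 + 86 = 136
  {stop 3} + {stop 1, stop 2, stop 4, stop 5}: 58 + 68 = 126
  {stop 1, stop 3} + {stop 2, stop 4, stop 5}: 58 + 68 = 126
  {stop 2, stop 3} + {stop 1, stop 4, stop 5}: 82 + 63 = 145
  … (15 splits in total)
Best: vehicle 1 Base → stop 1 → Base = 16; vehicle 2 Base → stop 3 → stop 2 → stop 4 → stop 5 → Base = 100; combined 116.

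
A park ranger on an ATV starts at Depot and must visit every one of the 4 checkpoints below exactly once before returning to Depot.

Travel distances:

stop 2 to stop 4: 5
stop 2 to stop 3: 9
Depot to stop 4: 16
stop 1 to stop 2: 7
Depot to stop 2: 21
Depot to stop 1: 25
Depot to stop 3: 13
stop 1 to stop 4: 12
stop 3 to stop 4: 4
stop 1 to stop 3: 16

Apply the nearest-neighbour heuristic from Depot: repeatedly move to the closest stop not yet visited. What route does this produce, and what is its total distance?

Total distance 54 via the nearest-neighbour route Depot → stop 3 → stop 4 → stop 2 → stop 1 → Depot.

Depot → [stop 3:13 / stop 4:16 / stop 2:21 / stop 1:25] → stop 3 (13)
stop 3 → [stop 4:4 / stop 2:9 / stop 1:16] → stop 4 (4)
stop 4 → [stop 2:5 / stop 1:12] → stop 2 (5)
stop 2 → [stop 1:7] → stop 1 (7)
Return stop 1→Depot: 25.
Total = 13 + 4 + 5 + 7 + 25 = 54.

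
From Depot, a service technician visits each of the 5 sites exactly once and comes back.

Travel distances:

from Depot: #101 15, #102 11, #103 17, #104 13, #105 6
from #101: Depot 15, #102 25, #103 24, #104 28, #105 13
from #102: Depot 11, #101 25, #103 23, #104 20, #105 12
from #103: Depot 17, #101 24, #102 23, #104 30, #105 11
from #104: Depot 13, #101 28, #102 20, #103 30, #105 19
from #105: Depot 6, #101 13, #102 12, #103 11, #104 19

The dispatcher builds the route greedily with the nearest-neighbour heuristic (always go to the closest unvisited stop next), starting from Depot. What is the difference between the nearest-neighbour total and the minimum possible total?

8 longer than the optimal tour.

Depot: #105=6, #102=11, #104=13, #101=15, #103=17 ⇒ #105
#105: #103=11, #102=12, #101=13, #104=19 ⇒ #103
#103: #102=23, #101=24, #104=30 ⇒ #102
#102: #104=20, #101=25 ⇒ #104
#104: #101=28 ⇒ #101
NN route Depot → #105 → #103 → #102 → #104 → #101 → Depot costs 103.
Optimal: Depot → #101 → #103 → #105 → #102 → #104 → Depot costs 95 (by enumerating all 60 distinct tours).
Excess = 103 − 95 = 8.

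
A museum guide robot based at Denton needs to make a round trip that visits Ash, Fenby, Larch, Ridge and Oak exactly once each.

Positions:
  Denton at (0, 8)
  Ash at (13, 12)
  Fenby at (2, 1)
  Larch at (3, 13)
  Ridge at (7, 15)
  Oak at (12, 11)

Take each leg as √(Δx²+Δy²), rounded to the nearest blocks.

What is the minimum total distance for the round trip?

There are 60 distinct closed tours to check (reversals are equivalent).
Denton - Ash - Fenby - Larch - Ridge - Oak - Denton: 14+16+12+4+6+12 = 64
Denton - Ash - Fenby - Larch - Oak - Ridge - Denton: 14+16+12+9+6+10 = 67
Denton - Ash - Fenby - Ridge - Larch - Oak - Denton: 14+16+15+4+9+12 = 70
Denton - Ash - Fenby - Ridge - Oak - Larch - Denton: 14+16+15+6+9+6 = 66
Denton - Ash - Fenby - Oak - Larch - Ridge - Denton: 14+16+14+9+4+10 = 67
Denton - Ash - Fenby - Oak - Ridge - Larch - Denton: 14+16+14+6+4+6 = 60
Denton - Ash - Larch - Fenby - Ridge - Oak - Denton: 14+10+12+15+6+12 = 69
Denton - Ash - Larch - Fenby - Oak - Ridge - Denton: 14+10+12+14+6+10 = 66
Denton - Ash - Larch - Ridge - Fenby - Oak - Denton: 14+10+4+15+14+12 = 69
Denton - Ash - Larch - Ridge - Oak - Fenby - Denton: 14+10+4+6+14+7 = 55
Denton - Ash - Larch - Oak - Fenby - Ridge - Denton: 14+10+9+14+15+10 = 72
Denton - Ash - Larch - Oak - Ridge - Fenby - Denton: 14+10+9+6+15+7 = 61
Denton - Ash - Ridge - Fenby - Larch - Oak - Denton: 14+7+15+12+9+12 = 69
Denton - Ash - Ridge - Fenby - Oak - Larch - Denton: 14+7+15+14+9+6 = 65
… (46 more)
Denton - Fenby - Oak - Ash - Ridge - Larch - Denton: 7+14+1+7+4+6 = 39  ← best
The minimum is 39.
One optimal route: Denton → Fenby → Oak → Ash → Ridge → Larch → Denton (or its reverse).

39 blocks — the shortest possible round trip.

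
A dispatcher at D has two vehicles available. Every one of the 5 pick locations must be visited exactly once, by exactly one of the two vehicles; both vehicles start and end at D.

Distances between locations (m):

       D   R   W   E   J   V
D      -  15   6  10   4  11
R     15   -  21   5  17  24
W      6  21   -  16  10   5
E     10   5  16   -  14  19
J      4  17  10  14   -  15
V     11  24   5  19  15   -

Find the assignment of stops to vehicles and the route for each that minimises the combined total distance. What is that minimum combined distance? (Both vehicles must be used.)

Try each way of splitting the stops between the two vehicles (each non-empty) and, for each split, find the best tour for each vehicle:
  {R} + {W, E, J, V}: 30 + 48 = 78
  {W} + {R, E, J, V}: 12 + 56 = 68
  {R, W} + {E, J, V}: 42 + 48 = 90
  {E} + {R, W, J, V}: 20 + 56 = 76
  {R, E} + {W, J, V}: 30 + 30 = 60
  {W, E} + {R, J, V}: 32 + 56 = 88
  … (15 splits in total)
  {J} + {R, W, E, V}: 8 + 50 = 58  ← best
Best: vehicle 1 D → J → D = 8; vehicle 2 D → R → E → V → W → D = 50; combined 58.

Minimum combined distance: 58 m.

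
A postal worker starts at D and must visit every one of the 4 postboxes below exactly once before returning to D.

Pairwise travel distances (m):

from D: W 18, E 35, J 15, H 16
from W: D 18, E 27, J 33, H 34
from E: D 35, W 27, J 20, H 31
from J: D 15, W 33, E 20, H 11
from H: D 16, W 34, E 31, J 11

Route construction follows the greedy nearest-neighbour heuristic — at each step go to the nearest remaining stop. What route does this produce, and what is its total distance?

102 m along D → J → H → E → W → D.

D → [J:15 / H:16 / W:18 / E:35] → J (15)
J → [H:11 / E:20 / W:33] → H (11)
H → [E:31 / W:34] → E (31)
E → [W:27] → W (27)
Return W→D: 18.
Total = 15 + 11 + 31 + 27 + 18 = 102.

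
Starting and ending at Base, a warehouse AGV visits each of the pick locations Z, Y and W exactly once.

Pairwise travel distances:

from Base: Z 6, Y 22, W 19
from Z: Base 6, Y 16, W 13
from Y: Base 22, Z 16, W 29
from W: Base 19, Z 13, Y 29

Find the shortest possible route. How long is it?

With 3 stops there are 3!/2 = 3 distinct round trips (a route and its reverse cost the same).
Base-Z-Y-W-Base: 6+16+29+19 = 70
Base-Z-W-Y-Base: 6+13+29+22 = 70
Base-Y-Z-W-Base: 22+16+13+19 = 70
The minimum is 70.
One optimal route: Base → Z → Y → W → Base (or its reverse).

Shortest round trip = 70.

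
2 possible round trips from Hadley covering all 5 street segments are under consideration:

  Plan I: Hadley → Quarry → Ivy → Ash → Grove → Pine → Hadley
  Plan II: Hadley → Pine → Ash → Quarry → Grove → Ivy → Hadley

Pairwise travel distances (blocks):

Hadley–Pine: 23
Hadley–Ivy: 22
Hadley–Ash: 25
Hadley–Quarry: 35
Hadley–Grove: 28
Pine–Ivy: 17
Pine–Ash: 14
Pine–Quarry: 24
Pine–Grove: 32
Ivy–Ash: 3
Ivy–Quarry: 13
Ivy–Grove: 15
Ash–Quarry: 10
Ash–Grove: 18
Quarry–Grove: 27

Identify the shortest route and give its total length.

Plan I: 35 + 13 + 3 + 18 + 32 + 23 = 124
Plan II: 23 + 14 + 10 + 27 + 15 + 22 = 111

Shortest is Plan II, total 111 blocks.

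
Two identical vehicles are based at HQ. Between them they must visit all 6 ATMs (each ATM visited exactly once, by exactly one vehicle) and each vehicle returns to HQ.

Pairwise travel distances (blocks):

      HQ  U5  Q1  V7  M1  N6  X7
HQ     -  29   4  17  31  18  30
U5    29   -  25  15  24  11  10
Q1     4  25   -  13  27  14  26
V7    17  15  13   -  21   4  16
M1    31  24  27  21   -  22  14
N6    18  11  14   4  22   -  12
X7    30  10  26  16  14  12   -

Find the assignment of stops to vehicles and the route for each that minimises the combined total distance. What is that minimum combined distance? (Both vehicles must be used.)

There are 2^5 − 1 = 31 ways to divide the 6 stops into two non-empty groups. For each, the best each vehicle can do is its own shortest tour through its group:
  {U5} + {Q1, V7, M1, N6, X7}: 58 + 78 = 136
  {Q1} + {U5, V7, M1, N6, X7}: 8 + 87 = 95
  {U5, Q1} + {V7, M1, N6, X7}: 58 + 78 = 136
  {V7} + {U5, Q1, M1, N6, X7}: 34 + 84 = 118
  {U5, V7} + {Q1, M1, N6, X7}: 61 + 75 = 136
  {Q1, V7} + {U5, M1, N6, X7}: 34 + 84 = 118
  … (31 splits in total)
Best: vehicle 1 HQ → Q1 → HQ = 8; vehicle 2 HQ → V7 → N6 → U5 → X7 → M1 → HQ = 87; combined 95.

95 blocks — the smallest possible combined total.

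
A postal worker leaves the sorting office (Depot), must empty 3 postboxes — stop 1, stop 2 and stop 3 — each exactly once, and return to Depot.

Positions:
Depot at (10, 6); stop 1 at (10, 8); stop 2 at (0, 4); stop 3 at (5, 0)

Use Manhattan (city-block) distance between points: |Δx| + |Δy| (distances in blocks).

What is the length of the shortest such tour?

Shortest round trip = 36 blocks.

With 3 stops there are 3!/2 = 3 distinct round trips (a route and its reverse cost the same).
Depot→stop 1→stop 2→stop 3→Depot: 2+14+9+11 = 36
Depot→stop 1→stop 3→stop 2→Depot: 2+13+9+12 = 36
Depot→stop 2→stop 1→stop 3→Depot: 12+14+13+11 = 50
The minimum is 36.
One optimal route: Depot → stop 1 → stop 2 → stop 3 → Depot (or its reverse).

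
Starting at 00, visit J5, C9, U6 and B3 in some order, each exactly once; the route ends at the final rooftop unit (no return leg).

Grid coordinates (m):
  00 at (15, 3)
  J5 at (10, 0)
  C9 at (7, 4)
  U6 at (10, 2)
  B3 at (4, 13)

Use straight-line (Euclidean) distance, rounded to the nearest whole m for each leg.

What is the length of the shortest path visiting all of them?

Shortest open route: 21 m.

There are 4! = 24 possible orderings.
00 → J5 → C9 → U6 → B3: 6+5+4+13 = 28
00 → J5 → C9 → B3 → U6: 6+5+9+13 = 33
00 → J5 → U6 → C9 → B3: 6+2+4+9 = 21
00 → J5 → U6 → B3 → C9: 6+2+13+9 = 30
00 → J5 → B3 → C9 → U6: 6+14+9+4 = 33
00 → J5 → B3 → U6 → C9: 6+14+13+4 = 37
00 → C9 → J5 → U6 → B3: 8+5+2+13 = 28
00 → C9 → J5 → B3 → U6: 8+5+14+13 = 40
00 → C9 → U6 → J5 → B3: 8+4+2+14 = 28
00 → C9 → U6 → B3 → J5: 8+4+13+14 = 39
00 → C9 → B3 → J5 → U6: 8+9+14+2 = 33
00 → C9 → B3 → U6 → J5: 8+9+13+2 = 32
00 → U6 → J5 → C9 → B3: 5+2+5+9 = 21
00 → U6 → J5 → B3 → C9: 5+2+14+9 = 30
… (10 more)
The minimum is 21.
One shortest path: 00 → J5 → U6 → C9 → B3.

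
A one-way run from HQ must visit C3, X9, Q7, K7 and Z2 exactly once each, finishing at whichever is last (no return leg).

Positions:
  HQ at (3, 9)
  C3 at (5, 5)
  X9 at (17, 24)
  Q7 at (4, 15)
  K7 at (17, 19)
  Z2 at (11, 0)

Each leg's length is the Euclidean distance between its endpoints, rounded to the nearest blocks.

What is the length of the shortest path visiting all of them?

48 blocks — the minimum one-way total.

There are 5! = 120 possible orderings.
HQ→C3→X9→Q7→K7→Z2: 4+22+16+14+20 = 76
HQ→C3→X9→Q7→Z2→K7: 4+22+16+17+20 = 79
HQ→C3→X9→K7→Q7→Z2: 4+22+5+14+17 = 62
HQ→C3→X9→K7→Z2→Q7: 4+22+5+20+17 = 68
HQ→C3→X9→Z2→Q7→K7: 4+22+25+17+14 = 82
HQ→C3→X9→Z2→K7→Q7: 4+22+25+20+14 = 85
HQ→C3→Q7→X9→K7→Z2: 4+10+16+5+20 = 55
HQ→C3→Q7→X9→Z2→K7: 4+10+16+25+20 = 75
HQ→C3→Q7→K7→X9→Z2: 4+10+14+5+25 = 58
HQ→C3→Q7→K7→Z2→X9: 4+10+14+20+25 = 73
HQ→C3→Q7→Z2→X9→K7: 4+10+17+25+5 = 61
HQ→C3→Q7→Z2→K7→X9: 4+10+17+20+5 = 56
HQ→C3→K7→X9→Q7→Z2: 4+18+5+16+17 = 60
HQ→C3→K7→X9→Z2→Q7: 4+18+5+25+17 = 69
… (106 more)
HQ→C3→Z2→Q7→K7→X9: 4+8+17+14+5 = 48  ← best
The minimum is 48.
One shortest path: HQ → C3 → Z2 → Q7 → K7 → X9.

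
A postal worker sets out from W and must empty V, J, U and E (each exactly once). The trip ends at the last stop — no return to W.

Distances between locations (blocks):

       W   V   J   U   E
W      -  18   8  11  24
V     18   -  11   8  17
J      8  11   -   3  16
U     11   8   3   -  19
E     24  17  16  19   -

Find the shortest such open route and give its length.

There are 4! = 24 possible orderings.
W→V→J→U→E: 18+11+3+19 = 51
W→V→J→E→U: 18+11+16+19 = 64
W→V→U→J→E: 18+8+3+16 = 45
W→V→U→E→J: 18+8+19+16 = 61
W→V→E→J→U: 18+17+16+3 = 54
W→V→E→U→J: 18+17+19+3 = 57
W→J→V→U→E: 8+11+8+19 = 46
W→J→V→E→U: 8+11+17+19 = 55
W→J→U→V→E: 8+3+8+17 = 36
W→J→U→E→V: 8+3+19+17 = 47
W→J→E→V→U: 8+16+17+8 = 49
W→J→E→U→V: 8+16+19+8 = 51
W→U→V→J→E: 11+8+11+16 = 46
W→U→V→E→J: 11+8+17+16 = 52
… (10 more)
The minimum is 36.
One shortest path: W → J → U → V → E.

Minimum one-way distance = 36 blocks.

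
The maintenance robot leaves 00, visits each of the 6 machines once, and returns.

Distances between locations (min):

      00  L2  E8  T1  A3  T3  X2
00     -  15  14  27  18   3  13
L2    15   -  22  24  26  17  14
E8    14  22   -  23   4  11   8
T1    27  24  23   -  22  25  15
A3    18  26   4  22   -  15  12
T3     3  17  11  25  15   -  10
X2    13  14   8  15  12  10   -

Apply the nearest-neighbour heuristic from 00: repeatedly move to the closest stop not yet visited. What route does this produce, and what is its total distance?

At 00 the remaining stops are T3 3, X2 13, E8 14, L2 15, A3 18, T1 27; go to T3.
At T3 the remaining stops are X2 10, E8 11, A3 15, L2 17, T1 25; go to X2.
At X2 the remaining stops are E8 8, A3 12, L2 14, T1 15; go to E8.
At E8 the remaining stops are A3 4, L2 22, T1 23; go to A3.
At A3 the remaining stops are T1 22, L2 26; go to T1.
At T1 the remaining stops are L2 24; go to L2.
Return L2→00: 15.
Total = 3 + 10 + 8 + 4 + 22 + 24 + 15 = 86.

Total distance 86 min via the nearest-neighbour route 00 → T3 → X2 → E8 → A3 → T1 → L2 → 00.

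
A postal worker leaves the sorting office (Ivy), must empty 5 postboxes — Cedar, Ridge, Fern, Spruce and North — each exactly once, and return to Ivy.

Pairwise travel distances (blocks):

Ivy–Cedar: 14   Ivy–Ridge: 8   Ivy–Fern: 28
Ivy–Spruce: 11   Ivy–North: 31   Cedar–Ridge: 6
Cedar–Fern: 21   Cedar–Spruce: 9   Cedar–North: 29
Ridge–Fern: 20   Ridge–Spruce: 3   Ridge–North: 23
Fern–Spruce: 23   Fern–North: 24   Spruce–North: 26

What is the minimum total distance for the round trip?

Shortest round trip = 96 blocks.

Ivy - Cedar - Ridge - Fern - Spruce - North - Ivy: 14+6+20+23+26+31 = 120
Ivy - Cedar - Ridge - Fern - North - Spruce - Ivy: 14+6+20+24+26+11 = 101
Ivy - Cedar - Ridge - Spruce - Fern - North - Ivy: 14+6+3+23+24+31 = 101
Ivy - Cedar - Ridge - Spruce - North - Fern - Ivy: 14+6+3+26+24+28 = 101
Ivy - Cedar - Ridge - North - Fern - Spruce - Ivy: 14+6+23+24+23+11 = 101
Ivy - Cedar - Ridge - North - Spruce - Fern - Ivy: 14+6+23+26+23+28 = 120
Ivy - Cedar - Fern - Ridge - Spruce - North - Ivy: 14+21+20+3+26+31 = 115
Ivy - Cedar - Fern - Ridge - North - Spruce - Ivy: 14+21+20+23+26+11 = 115
Ivy - Cedar - Fern - Spruce - Ridge - North - Ivy: 14+21+23+3+23+31 = 115
Ivy - Cedar - Fern - Spruce - North - Ridge - Ivy: 14+21+23+26+23+8 = 115
Ivy - Cedar - Fern - North - Ridge - Spruce - Ivy: 14+21+24+23+3+11 = 96
Ivy - Cedar - Fern - North - Spruce - Ridge - Ivy: 14+21+24+26+3+8 = 96
Ivy - Cedar - Spruce - Ridge - Fern - North - Ivy: 14+9+3+20+24+31 = 101
Ivy - Cedar - Spruce - Ridge - North - Fern - Ivy: 14+9+3+23+24+28 = 101
… (46 more)
The minimum is 96.
One optimal route: Ivy → Cedar → Fern → North → Ridge → Spruce → Ivy (or its reverse).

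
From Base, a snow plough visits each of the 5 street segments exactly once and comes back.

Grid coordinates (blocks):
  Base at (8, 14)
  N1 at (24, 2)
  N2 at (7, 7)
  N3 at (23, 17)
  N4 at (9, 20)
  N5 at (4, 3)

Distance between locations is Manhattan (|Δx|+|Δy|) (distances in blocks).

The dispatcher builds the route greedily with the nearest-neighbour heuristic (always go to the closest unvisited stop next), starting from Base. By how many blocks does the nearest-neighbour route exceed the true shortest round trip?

Excess over optimum: 8 blocks.

From Base: N4=7, N2=8, N5=15, N3=18, N1=28 → choose N4 (7).
From N4: N2=15, N3=17, N5=22, N1=33 → choose N2 (15).
From N2: N5=7, N1=22, N3=26 → choose N5 (7).
From N5: N1=21, N3=33 → choose N1 (21).
From N1: N3=16 → choose N3 (16).
NN route Base → N4 → N2 → N5 → N1 → N3 → Base costs 84.
Optimal: Base → N2 → N5 → N1 → N3 → N4 → Base costs 76 (by enumerating all 60 distinct tours).
Excess = 84 − 76 = 8.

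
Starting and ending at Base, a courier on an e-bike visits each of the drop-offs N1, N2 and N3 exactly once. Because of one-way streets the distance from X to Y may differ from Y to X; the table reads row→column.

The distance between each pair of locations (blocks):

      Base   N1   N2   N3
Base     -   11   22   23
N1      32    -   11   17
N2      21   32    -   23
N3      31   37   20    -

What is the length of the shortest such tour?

Shortest round trip = 69 blocks.

Base→N1→N2→N3→Base: 11+11+23+31 = 76
Base→N1→N3→N2→Base: 11+17+20+21 = 69
Base→N2→N1→N3→Base: 22+32+17+31 = 102
Base→N2→N3→N1→Base: 22+23+37+32 = 114
Base→N3→N1→N2→Base: 23+37+11+21 = 92
Base→N3→N2→N1→Base: 23+20+32+32 = 107
The minimum is 69.
One optimal route: Base → N1 → N3 → N2 → Base.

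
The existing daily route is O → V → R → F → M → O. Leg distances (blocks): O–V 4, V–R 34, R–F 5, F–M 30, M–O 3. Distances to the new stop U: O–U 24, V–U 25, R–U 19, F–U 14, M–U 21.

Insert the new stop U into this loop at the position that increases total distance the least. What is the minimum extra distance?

Insertion cost between consecutive stops i–j is d(i,U) + d(U,j) − d(i,j):
  between O and V: 24 + 25 − 4 = 45
  between V and R: 25 + 19 − 34 = 10
  between R and F: 19 + 14 − 5 = 28
  between F and M: 14 + 21 − 30 = 5
  between M and O: 21 + 24 − 3 = 42
Cheapest insertion is between F and M, adding 5.
New total = 76 + 5 = 81.

Minimum extra distance: 5 blocks, inserting U between F and M.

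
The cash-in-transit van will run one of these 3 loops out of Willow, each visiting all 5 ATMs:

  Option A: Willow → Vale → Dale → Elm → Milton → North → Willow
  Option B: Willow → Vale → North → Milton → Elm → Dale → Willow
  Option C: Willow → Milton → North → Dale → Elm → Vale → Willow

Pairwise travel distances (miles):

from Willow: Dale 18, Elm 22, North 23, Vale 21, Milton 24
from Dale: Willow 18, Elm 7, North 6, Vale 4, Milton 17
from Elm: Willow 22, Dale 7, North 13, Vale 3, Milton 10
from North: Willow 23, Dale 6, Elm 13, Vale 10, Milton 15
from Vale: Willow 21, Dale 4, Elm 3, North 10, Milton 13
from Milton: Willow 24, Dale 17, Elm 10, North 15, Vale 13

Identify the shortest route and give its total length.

Shortest is Option C, total 76 miles.

Option A: 21 + 4 + 7 + 10 + 15 + 23 = 80
Option B: 21 + 10 + 15 + 10 + 7 + 18 = 81
Option C: 24 + 15 + 6 + 7 + 3 + 21 = 76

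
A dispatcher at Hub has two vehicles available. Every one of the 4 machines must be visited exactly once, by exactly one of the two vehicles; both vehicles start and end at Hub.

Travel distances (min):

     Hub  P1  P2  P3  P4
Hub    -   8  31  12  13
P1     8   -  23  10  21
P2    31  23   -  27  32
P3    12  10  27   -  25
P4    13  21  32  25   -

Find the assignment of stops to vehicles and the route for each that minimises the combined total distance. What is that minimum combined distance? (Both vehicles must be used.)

Minimum combined distance: 96 min.

There are 2^3 − 1 = 7 ways to divide the 4 stops into two non-empty groups. For each, the best each vehicle can do is its own shortest tour through its group:
  {P1} + {P2, P3, P4}: 16 + 84 = 100
  {P2} + {P1, P3, P4}: 62 + 56 = 118
  {P1, P2} + {P3, P4}: 62 + 50 = 112
  {P3} + {P1, P2, P4}: 24 + 76 = 100
  {P1, P3} + {P2, P4}: 30 + 76 = 106
  {P2, P3} + {P1, P4}: 70 + 42 = 112
  … (7 splits in total)
  {P1, P2, P3} + {P4}: 70 + 26 = 96  ← best
Best: vehicle 1 Hub → P1 → P2 → P3 → Hub = 70; vehicle 2 Hub → P4 → Hub = 26; combined 96.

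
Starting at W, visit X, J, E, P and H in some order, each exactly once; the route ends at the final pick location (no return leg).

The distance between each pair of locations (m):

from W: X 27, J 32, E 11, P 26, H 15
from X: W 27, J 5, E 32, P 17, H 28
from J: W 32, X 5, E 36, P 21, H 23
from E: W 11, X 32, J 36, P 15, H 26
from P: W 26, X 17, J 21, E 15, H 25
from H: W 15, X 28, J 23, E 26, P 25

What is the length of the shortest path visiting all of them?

There are 5! = 120 possible orderings.
W→X→J→E→P→H: 27+5+36+15+25 = 108
W→X→J→E→H→P: 27+5+36+26+25 = 119
W→X→J→P→E→H: 27+5+21+15+26 = 94
W→X→J→P→H→E: 27+5+21+25+26 = 104
W→X→J→H→E→P: 27+5+23+26+15 = 96
W→X→J→H→P→E: 27+5+23+25+15 = 95
W→X→E→J→P→H: 27+32+36+21+25 = 141
W→X→E→J→H→P: 27+32+36+23+25 = 143
W→X→E→P→J→H: 27+32+15+21+23 = 118
W→X→E→P→H→J: 27+32+15+25+23 = 122
W→X→E→H→J→P: 27+32+26+23+21 = 129
W→X→E→H→P→J: 27+32+26+25+21 = 131
W→X→P→J→E→H: 27+17+21+36+26 = 127
W→X→P→J→H→E: 27+17+21+23+26 = 114
… (106 more)
W→E→P→X→J→H: 11+15+17+5+23 = 71  ← best
The minimum is 71.
One shortest path: W → E → P → X → J → H.

71 m — the minimum one-way total.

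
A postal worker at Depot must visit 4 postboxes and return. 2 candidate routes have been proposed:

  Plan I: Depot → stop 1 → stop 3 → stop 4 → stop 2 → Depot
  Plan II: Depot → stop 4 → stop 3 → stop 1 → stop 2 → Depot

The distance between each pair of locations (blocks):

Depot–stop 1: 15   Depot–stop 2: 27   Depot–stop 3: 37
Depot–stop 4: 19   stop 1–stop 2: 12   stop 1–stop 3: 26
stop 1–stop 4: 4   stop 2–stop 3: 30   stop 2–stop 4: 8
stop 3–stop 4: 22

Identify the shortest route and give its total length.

98 blocks — Plan I is the shortest.

Plan I: 15 + 26 + 22 + 8 + 27 = 98
Plan II: 19 + 22 + 26 + 12 + 27 = 106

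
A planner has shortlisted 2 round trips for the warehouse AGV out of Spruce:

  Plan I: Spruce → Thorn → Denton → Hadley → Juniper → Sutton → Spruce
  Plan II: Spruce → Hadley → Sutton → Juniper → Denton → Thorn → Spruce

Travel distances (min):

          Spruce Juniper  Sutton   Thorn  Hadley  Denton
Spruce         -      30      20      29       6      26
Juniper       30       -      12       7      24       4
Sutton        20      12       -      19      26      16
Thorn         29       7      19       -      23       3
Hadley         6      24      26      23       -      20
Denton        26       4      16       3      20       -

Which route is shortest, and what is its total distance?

Plan I: 29 + 3 + 20 + 24 + 12 + 20 = 108
Plan II: 6 + 26 + 12 + 4 + 3 + 29 = 80

Shortest is Plan II, total 80 min.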